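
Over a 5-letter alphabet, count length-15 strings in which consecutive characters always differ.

Let g(n) count such strings. g(1) = 5, and each valid string of length n-1 extends in 4 ways (any symbol but the last), so g(n) = 4 g(n-1).
Total: g(15) = 5 x 4^14.

Final answer: 5 x 4^{14} = 1342177280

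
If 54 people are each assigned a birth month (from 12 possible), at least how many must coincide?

There are 12 possible values for birth month. With 54 people and 12 categories, by pigeonhole: ceiling(54/12).

Final answer: 5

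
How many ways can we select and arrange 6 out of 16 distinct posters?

P(16,6) = 16!/(16-6)! = 16!/10!.

Final answer: P(16,6) = 5765760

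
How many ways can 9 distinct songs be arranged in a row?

The number of ways to arrange 9 distinct objects is 9!.

Final answer: 9! = 362880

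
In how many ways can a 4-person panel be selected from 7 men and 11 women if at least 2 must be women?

Sum over valid woman counts:
C(11,2)C(7,2) = 1155
C(11,3)C(7,1) = 1155
C(11,4)C(7,0) = 330
Total: 1155 + 1155 + 330.

Final answer: 2640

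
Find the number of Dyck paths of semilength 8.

Total monotonic paths to (8,8): C(16,8) = 12870.
A path is bad iff it touches y = x + 1; reflecting its initial segment maps bad paths bijectively onto all paths to (7,9), of which there are C(16,9) = 11440.
Valid Dyck paths: 12870 - 11440.
(These counts are the Catalan numbers.)

Final answer: C_{8} = 1430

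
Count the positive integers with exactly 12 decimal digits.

These are the integers in [10^11, 10^12), so the count is 10^12 - 10^11 = 9 x 10^11.

Final answer: 900000000000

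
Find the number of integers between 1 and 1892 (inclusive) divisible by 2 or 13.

Multiples of 2: 946. Multiples of 13: 145. Of both (lcm=26): 72.
By inclusion-exclusion: 946 + 145 - 72.

Final answer: 1019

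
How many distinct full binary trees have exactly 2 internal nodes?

The structures are counted by the Catalan number C_n. Here n = 2.
C_n = (2n)!/(n!(n+1)!), so C_{2} = 4!/(2! x 3!) = C(4,2)/3 = 6/3.

Final answer: C_{2} = 2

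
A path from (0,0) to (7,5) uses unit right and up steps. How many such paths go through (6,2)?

Paths (0,0)->(6,2): C(8,2) = 28.
Paths (6,2)->(7,5): C(4,3) = 4.
By multiplication principle: 28 x 4.

Final answer: 112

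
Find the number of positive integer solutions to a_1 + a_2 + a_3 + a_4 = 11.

Substitute a'_i = a_i - 1 (so a'_i >= 0). Then sum a'_i = 11 - 4 = 7.
Stars and bars: C(7+4-1, 4-1) = C(10,3).

Final answer: C(10,3) = 120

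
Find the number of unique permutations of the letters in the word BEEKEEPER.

Letters (B:1, E:5, K:1, P:1, R:1). Total letters: 9.
Permutations = 9!/(5!).

Final answer: 3024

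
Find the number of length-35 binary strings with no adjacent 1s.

A valid string ends in 0 (append to any length-(n-1) valid string) or in 01 (append to any length-(n-2) valid string), so a(n) = a(n-1) + a(n-2) with a(1)=2, a(2)=3.
Computing successive values: a(1)=2, a(2)=3, a(3)=5, a(4)=8, a(5)=13, a(6)=21, a(7)=34, a(8)=55, a(9)=89, a(10)=144, a(11)=233, a(12)=377, a(13)=610, a(14)=987, a(15)=1597, a(16)=2584, a(17)=4181, a(18)=6765, a(19)=10946, a(20)=17711, a(21)=28657, a(22)=46368, a(23)=75025, a(24)=121393, a(25)=196418, a(26)=317811, a(27)=514229, a(28)=832040, a(29)=1346269, a(30)=2178309, a(31)=3524578, a(32)=5702887, a(33)=9227465, a(34)=14930352, a(35)=24157817.

Final answer: 24157817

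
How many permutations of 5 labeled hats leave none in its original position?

D(n) = (n-1)(D(n-1) + D(n-2)), D(0)=1, D(1)=0.
D(2) = 1 x (0 + 1) = 1
D(3) = 2 x (1 + 0) = 2
D(4) = 3 x (2 + 1) = 9
D(5) = 4 x (D(4) + D(3)) = 4 x (9 + 2)

Final answer: D(5) = 44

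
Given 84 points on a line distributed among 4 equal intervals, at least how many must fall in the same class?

By pigeonhole with 84 objects and 4 categories: ceiling(84/4).

Final answer: 21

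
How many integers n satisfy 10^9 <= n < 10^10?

The leading digit cannot be 0 (9 options); the other 9 digits can be anything (10 options each).
Total: 9 x 10^9.

Final answer: 9000000000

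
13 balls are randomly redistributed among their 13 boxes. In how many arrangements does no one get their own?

D(n) = (n-1)(D(n-1) + D(n-2)), D(0)=1, D(1)=0.
D(2) = 1 x (0 + 1) = 1
D(3) = 2 x (1 + 0) = 2
D(4) = 3 x (2 + 1) = 9
D(5) = 4 x (9 + 2) = 44
D(6) = 5 x (44 + 9) = 265
D(7) = 6 x (265 + 44) = 1854
D(8) = 7 x (1854 + 265) = 14833
D(9) = 8 x (14833 + 1854) = 133496
D(10) = 9 x (133496 + 14833) = 1334961
D(11) = 10 x (1334961 + 133496) = 14684570
D(12) = 11 x (14684570 + 1334961) = 176214841
D(13) = 12 x (D(12) + D(11)) = 12 x (176214841 + 14684570)

Final answer: D(13) = 2290792932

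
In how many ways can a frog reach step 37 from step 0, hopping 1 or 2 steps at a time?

Let f(n) be the number of climbs. Removing the last move (1 or 2 steps) gives f(n) = f(n-1) + f(n-2); base cases f(1)=1, f(2)=2.
Computing successive values: f(1)=1, f(2)=2, f(3)=3, f(4)=5, f(5)=8, f(6)=13, f(7)=21, f(8)=34, f(9)=55, f(10)=89, f(11)=144, f(12)=233, f(13)=377, f(14)=610, f(15)=987, f(16)=1597, f(17)=2584, f(18)=4181, f(19)=6765, f(20)=10946, f(21)=17711, f(22)=28657, f(23)=46368, f(24)=75025, f(25)=121393, f(26)=196418, f(27)=317811, f(28)=514229, f(29)=832040, f(30)=1346269, f(31)=2178309, f(32)=3524578, f(33)=5702887, f(34)=9227465, f(35)=14930352, f(36)=24157817, f(37)=39088169.

Final answer: 39088169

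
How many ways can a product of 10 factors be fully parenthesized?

This is counted by the nth Catalan number C_n. Here n = 10 - 1 = 9.
C_n = (2n)!/(n!(n+1)!), so C_{9} = 18!/(9! x 10!) = C(18,9)/10 = 48620/10.

Final answer: C_{9} = 4862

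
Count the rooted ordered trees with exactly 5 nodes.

This is counted by the nth Catalan number C_n. Here n = 5 - 1 = 4.
Using C_0 = 1 and C_(k+1) = C_k x 2(2k+1)/(k+2), build up term by term: C_1=1, C_2=2, C_3=5, C_4=14.

Final answer: C_{4} = 14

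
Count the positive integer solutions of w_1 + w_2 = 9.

Substitute w'_i = w_i - 1 (so w'_i >= 0). Then sum w'_i = 9 - 2 = 7.
Stars and bars: C(7+2-1, 2-1) = C(8,1).

Final answer: C(8,1) = 8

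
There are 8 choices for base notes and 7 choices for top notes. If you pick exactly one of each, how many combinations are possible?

By the multiplication principle: 8 x 7.

Final answer: 56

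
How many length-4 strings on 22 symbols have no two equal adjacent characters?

Let g(n) count such strings. g(1) = 22, and each valid string of length n-1 extends in 21 ways (any symbol but the last), so g(n) = 21 g(n-1).
Total: g(4) = 22 x 21^3.

Final answer: 22 x 21^{3} = 203742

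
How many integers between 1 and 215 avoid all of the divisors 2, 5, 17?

|div by 2|=107, |div by 5|=43, |div by 17|=12.
|div by 2&5|=21, |div by 2&17|=6, |div by 5&17|=2, |div by all|=1.
By inclusion-exclusion, divisible by at least one: 107+43+12-21-6-2+1 = 134.
Not divisible by any: 215 - 134.

Final answer: 81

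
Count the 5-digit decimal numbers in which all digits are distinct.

First digit: 9 (not 0). Second: 9 (not first). Third: 8, etc.
Total: 9 x 9 x 8 x 7 x 6.

Final answer: 27216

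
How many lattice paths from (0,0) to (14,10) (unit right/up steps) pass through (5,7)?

Paths (0,0)->(5,7): C(12,7) = 792.
Paths (5,7)->(14,10): C(12,3) = 220.
By multiplication principle: 792 x 220.

Final answer: 174240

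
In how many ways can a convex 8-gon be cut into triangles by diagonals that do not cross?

The structures are counted by the Catalan number C_n. Here n = 8 - 2 = 6.
Using C_0 = 1 and C_(k+1) = C_k x 2(2k+1)/(k+2), build up term by term: C_1=1, C_2=2, C_3=5, C_4=14, C_5=42, C_6=132.

Final answer: C_{6} = 132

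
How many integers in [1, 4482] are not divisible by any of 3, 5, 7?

|div by 3|=1494, |div by 5|=896, |div by 7|=640.
|div by 3&5|=298, |div by 3&7|=213, |div by 5&7|=128, |div by all|=42.
By inclusion-exclusion, divisible by at least one: 1494+896+640-298-213-128+42 = 2433.
Not divisible by any: 4482 - 2433.

Final answer: 2049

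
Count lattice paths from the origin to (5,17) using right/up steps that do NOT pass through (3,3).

Total paths to (5,17): C(22,17) = 26334.
Paths through (3,3): C(6,3) x C(16,14) = 2400.
Avoiding (3,3): 26334 - 2400.

Final answer: 23934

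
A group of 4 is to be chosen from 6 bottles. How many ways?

C(6,4) = 6!/(4! x (6-4)!).

Final answer: C(6,4) = 15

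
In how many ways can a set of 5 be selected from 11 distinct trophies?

C(11,5) = 11!/(5! x (11-5)!).

Final answer: C(11,5) = 462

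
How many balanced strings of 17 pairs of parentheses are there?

The structures are counted by the Catalan number C_n. Here n = 17 (pairs).
C_n = (2n)!/(n!(n+1)!), so C_{17} = 34!/(17! x 18!) = C(34,17)/18 = 2333606220/18.

Final answer: C_{17} = 129644790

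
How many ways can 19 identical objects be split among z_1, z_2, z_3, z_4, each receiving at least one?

Substitute z'_i = z_i - 1 (so z'_i >= 0). Then sum z'_i = 19 - 4 = 15.
Stars and bars: C(15+4-1, 4-1) = C(18,3).

Final answer: C(18,3) = 816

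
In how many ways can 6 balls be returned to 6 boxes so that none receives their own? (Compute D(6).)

D(n) = (n-1)(D(n-1) + D(n-2)), D(0)=1, D(1)=0.
D(2) = 1 x (0 + 1) = 1
D(3) = 2 x (1 + 0) = 2
D(4) = 3 x (2 + 1) = 9
D(5) = 4 x (9 + 2) = 44
D(6) = 5 x (D(5) + D(4)) = 5 x (44 + 9)

Final answer: D(6) = 265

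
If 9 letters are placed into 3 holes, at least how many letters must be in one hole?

By the pigeonhole principle: ceiling(9/3).

Final answer: 3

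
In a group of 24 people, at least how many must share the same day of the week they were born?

There are 7 possible values for day of the week they were born. With 24 people and 7 categories, by pigeonhole: ceiling(24/7).

Final answer: 4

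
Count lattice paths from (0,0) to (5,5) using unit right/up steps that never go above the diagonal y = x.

Total monotonic paths to (5,5): C(10,5) = 252.
Reflecting each bad path at its first crossing gives a bijection with paths to (4,6): C(10,6) = 210.
Valid Dyck paths: 252 - 210.
(These counts are the Catalan numbers.)

Final answer: C_{5} = 42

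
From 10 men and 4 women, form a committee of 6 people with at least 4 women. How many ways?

Sum over valid woman counts:
C(4,4)C(10,2).

Final answer: 45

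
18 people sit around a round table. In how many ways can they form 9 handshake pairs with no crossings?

This is a standard Catalan-number count: the answer is C_n. Here n = 18/2 = 9.
C_n = (2n)!/(n!(n+1)!), so C_{9} = 18!/(9! x 10!) = C(18,9)/10 = 48620/10.

Final answer: C_{9} = 4862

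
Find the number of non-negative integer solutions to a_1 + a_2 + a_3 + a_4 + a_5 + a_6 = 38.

Stars and bars with 38 stars and 5 bars:
C(38+6-1, 6-1) = C(43,5).

Final answer: C(43,5) = 962598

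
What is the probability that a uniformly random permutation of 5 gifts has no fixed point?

D(n) = (n-1)(D(n-1) + D(n-2)), D(0)=1, D(1)=0.
Building up: D(2)=1, D(3)=2, D(4)=9, D(5)=44.
Total arrangements: 5! = 120.
Probability = D(5)/5! = 11/30.

Final answer: D(5)/5! = 44/120 = 0.366667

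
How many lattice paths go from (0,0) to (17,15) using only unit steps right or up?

Each path has 17 right steps and 15 up steps in some order (32 steps total).
Choose which 15 of the 32 steps are up: C(32,15).

Final answer: C(32,15) = 565722720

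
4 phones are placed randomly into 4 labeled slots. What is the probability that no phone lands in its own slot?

Derangements satisfy D(n) = (n-1)(D(n-1) + D(n-2)), starting from D(0)=1, D(1)=0.
Building up: D(2)=1, D(3)=2, D(4)=9.
Total arrangements: 4! = 24.
Probability = D(4)/4! = 3/8.

Final answer: D(4)/4! = 9/24 = 0.375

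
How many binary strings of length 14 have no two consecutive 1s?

Classify by the final bit: ...0 gives a(n-1) strings, ...01 gives a(n-2) strings. Thus a(n) = a(n-1) + a(n-2) with a(1)=2, a(2)=3.
Computing successive values: a(1)=2, a(2)=3, a(3)=5, a(4)=8, a(5)=13, a(6)=21, a(7)=34, a(8)=55, a(9)=89, a(10)=144, a(11)=233, a(12)=377, a(13)=610, a(14)=987.

Final answer: 987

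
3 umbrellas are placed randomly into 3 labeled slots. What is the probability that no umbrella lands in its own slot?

Derangements satisfy D(n) = (n-1)(D(n-1) + D(n-2)), starting from D(0)=1, D(1)=0.
Building up: D(2)=1, D(3)=2.
Total arrangements: 3! = 6.
Probability = D(3)/3! = 1/3.

Final answer: D(3)/3! = 2/6 = 0.333333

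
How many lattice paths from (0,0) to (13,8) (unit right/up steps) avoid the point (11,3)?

Total paths to (13,8): C(21,8) = 203490.
Paths through (11,3): C(14,3) x C(7,5) = 7644.
Avoiding (11,3): 203490 - 7644.

Final answer: 195846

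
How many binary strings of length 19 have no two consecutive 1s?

A valid string ends in 0 (append to any length-(n-1) valid string) or in 01 (append to any length-(n-2) valid string), so a(n) = a(n-1) + a(n-2) with a(1)=2, a(2)=3.
Building up term by term: a(1)=2, a(2)=3, a(3)=5, a(4)=8, a(5)=13, a(6)=21, a(7)=34, a(8)=55, a(9)=89, a(10)=144, a(11)=233, a(12)=377, a(13)=610, a(14)=987, a(15)=1597, a(16)=2584, a(17)=4181, a(18)=6765, a(19)=10946.

Final answer: 10946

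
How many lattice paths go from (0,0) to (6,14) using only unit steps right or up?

Each path has 6 right steps and 14 up steps in some order (20 steps total).
Choose which 14 of the 20 steps are up: C(20,14).

Final answer: C(20,14) = 38760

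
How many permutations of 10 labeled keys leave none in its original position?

Use the recurrence D(n) = (n-1)(D(n-1) + D(n-2)) with D(0)=1, D(1)=0.
D(2) = 1 x (0 + 1) = 1
D(3) = 2 x (1 + 0) = 2
D(4) = 3 x (2 + 1) = 9
D(5) = 4 x (9 + 2) = 44
D(6) = 5 x (44 + 9) = 265
D(7) = 6 x (265 + 44) = 1854
D(8) = 7 x (1854 + 265) = 14833
D(9) = 8 x (14833 + 1854) = 133496
D(10) = 9 x (D(9) + D(8)) = 9 x (133496 + 14833)

Final answer: D(10) = 1334961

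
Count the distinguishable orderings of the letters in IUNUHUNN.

Letters (H:1, I:1, N:3, U:3). Total letters: 8.
Permutations = 8!/(3! x 3!).

Final answer: 1120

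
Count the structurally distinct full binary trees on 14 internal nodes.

The structures are counted by the Catalan number C_n. Here n = 14.
C_n = C(2n,n)/(n+1), so C_{14} = C(28,14)/15 = 40116600/15.

Final answer: C_{14} = 2674440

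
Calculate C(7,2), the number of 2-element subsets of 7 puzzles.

C(7,2) = 7!/(2! x (7-2)!).

Final answer: C(7,2) = 21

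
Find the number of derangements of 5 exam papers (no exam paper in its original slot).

Use the recurrence D(n) = (n-1)(D(n-1) + D(n-2)) with D(0)=1, D(1)=0.
D(2) = 1 x (0 + 1) = 1
D(3) = 2 x (1 + 0) = 2
D(4) = 3 x (2 + 1) = 9
D(5) = 4 x (D(4) + D(3)) = 4 x (9 + 2)

Final answer: D(5) = 44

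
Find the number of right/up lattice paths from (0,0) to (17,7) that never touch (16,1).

Total paths to (17,7): C(24,7) = 346104.
Paths through (16,1): C(17,1) x C(7,6) = 119.
Avoiding (16,1): 346104 - 119.

Final answer: 345985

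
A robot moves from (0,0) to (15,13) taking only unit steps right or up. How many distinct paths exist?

Each path has 15 right steps and 13 up steps in some order (28 steps total).
Choose which 13 of the 28 steps are up: C(28,13).

Final answer: C(28,13) = 37442160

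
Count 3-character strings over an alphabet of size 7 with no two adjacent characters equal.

First character: 7 choices. Each subsequent: 6 choices (must differ from the previous one).
Total: 7 x 6^2.

Final answer: 7 x 6^{2} = 252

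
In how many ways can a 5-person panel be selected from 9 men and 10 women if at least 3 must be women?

Sum over valid woman counts:
C(10,3)C(9,2) = 4320
C(10,4)C(9,1) = 1890
C(10,5)C(9,0) = 252
Total: 4320 + 1890 + 252.

Final answer: 6462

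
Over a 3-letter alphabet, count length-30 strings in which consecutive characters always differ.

Let g(n) count such strings. g(1) = 3, and each valid string of length n-1 extends in 2 ways (any symbol but the last), so g(n) = 2 g(n-1).
Total: g(30) = 3 x 2^29.

Final answer: 3 x 2^{29} = 1610612736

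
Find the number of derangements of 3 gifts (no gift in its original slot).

Derangements satisfy D(n) = (n-1)(D(n-1) + D(n-2)), starting from D(0)=1, D(1)=0.
D(2) = 1 x (0 + 1) = 1
D(3) = 2 x (D(2) + D(1)) = 2 x (1 + 0)

Final answer: D(3) = 2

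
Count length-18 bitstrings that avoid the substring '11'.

A valid string ends in 0 (append to any length-(n-1) valid string) or in 01 (append to any length-(n-2) valid string), so a(n) = a(n-1) + a(n-2) with a(1)=2, a(2)=3.
Computing successive values: a(1)=2, a(2)=3, a(3)=5, a(4)=8, a(5)=13, a(6)=21, a(7)=34, a(8)=55, a(9)=89, a(10)=144, a(11)=233, a(12)=377, a(13)=610, a(14)=987, a(15)=1597, a(16)=2584, a(17)=4181, a(18)=6765.

Final answer: 6765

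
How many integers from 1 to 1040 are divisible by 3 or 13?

Multiples of 3: 346. Multiples of 13: 80. Of both (lcm=39): 26.
By inclusion-exclusion: 346 + 80 - 26.

Final answer: 400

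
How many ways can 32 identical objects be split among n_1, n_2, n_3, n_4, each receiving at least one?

Substitute n'_i = n_i - 1 (so n'_i >= 0). Then sum n'_i = 32 - 4 = 28.
Stars and bars: C(28+4-1, 4-1) = C(31,3).

Final answer: C(31,3) = 4495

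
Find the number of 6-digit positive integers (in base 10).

The leading digit cannot be 0 (9 options); the other 5 digits can be anything (10 options each).
Total: 9 x 10^5.

Final answer: 900000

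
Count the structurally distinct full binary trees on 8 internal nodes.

This is a standard Catalan-number count: the answer is C_n. Here n = 8.
C_n = (2n)!/(n!(n+1)!), so C_{8} = 16!/(8! x 9!) = C(16,8)/9 = 12870/9.

Final answer: C_{8} = 1430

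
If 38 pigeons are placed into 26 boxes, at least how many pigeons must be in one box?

By the pigeonhole principle: ceiling(38/26).

Final answer: 2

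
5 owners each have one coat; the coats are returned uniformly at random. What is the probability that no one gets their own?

D(n) = (n-1)(D(n-1) + D(n-2)), D(0)=1, D(1)=0.
Building up: D(2)=1, D(3)=2, D(4)=9, D(5)=44.
Total arrangements: 5! = 120.
Probability = D(5)/5! = 11/30.

Final answer: D(5)/5! = 44/120 = 0.366667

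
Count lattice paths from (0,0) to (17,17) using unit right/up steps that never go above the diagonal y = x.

Total monotonic paths to (17,17): C(34,17) = 2333606220.
Reflecting each bad path at its first crossing gives a bijection with paths to (16,18): C(34,18) = 2203961430.
Valid Dyck paths: 2333606220 - 2203961430.
(These counts are the Catalan numbers.)

Final answer: C_{17} = 129644790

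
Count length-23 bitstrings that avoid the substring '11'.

Let a(n) count valid strings. If the last bit is 0 the prefix is any valid string of length n-1; if it is 1 the string must end in 01 with a valid prefix of length n-2. So a(n) = a(n-1) + a(n-2), a(1)=2, a(2)=3.
Building up term by term: a(1)=2, a(2)=3, a(3)=5, a(4)=8, a(5)=13, a(6)=21, a(7)=34, a(8)=55, a(9)=89, a(10)=144, a(11)=233, a(12)=377, a(13)=610, a(14)=987, a(15)=1597, a(16)=2584, a(17)=4181, a(18)=6765, a(19)=10946, a(20)=17711, a(21)=28657, a(22)=46368, a(23)=75025.

Final answer: 75025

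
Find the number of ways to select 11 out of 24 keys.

C(24,11) = 24!/(11! x 13!).

Final answer: \binom{24}{11} = 2496144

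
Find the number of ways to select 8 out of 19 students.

C(19,8) = 19!/(8! x (19-8)!).

Final answer: C(19,8) = 75582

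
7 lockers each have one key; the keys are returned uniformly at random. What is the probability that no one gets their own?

Use the recurrence D(n) = (n-1)(D(n-1) + D(n-2)) with D(0)=1, D(1)=0.
Building up: D(2)=1, D(3)=2, D(4)=9, D(5)=44, D(6)=265, D(7)=1854.
Total arrangements: 7! = 5040.
Probability = D(7)/7! = 103/280.

Final answer: D(7)/7! = 1854/5040 = 0.367857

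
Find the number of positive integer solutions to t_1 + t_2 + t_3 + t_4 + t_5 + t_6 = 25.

Substitute t'_i = t_i - 1 (so t'_i >= 0). Then sum t'_i = 25 - 6 = 19.
Stars and bars: C(19+6-1, 6-1) = C(24,5).

Final answer: C(24,5) = 42504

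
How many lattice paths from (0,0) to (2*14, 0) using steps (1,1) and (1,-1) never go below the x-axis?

Total monotonic paths to (14,14): C(28,14) = 40116600.
A path is bad iff it touches y = x + 1; reflecting its initial segment maps bad paths bijectively onto all paths to (13,15), of which there are C(28,15) = 37442160.
Valid Dyck paths: 40116600 - 37442160.
(This is the Catalan number C_{14}.)

Final answer: C_{14} = 2674440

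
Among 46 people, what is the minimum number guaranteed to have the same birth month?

There are 12 possible values for birth month. With 46 people and 12 categories, by pigeonhole: ceiling(46/12).

Final answer: 4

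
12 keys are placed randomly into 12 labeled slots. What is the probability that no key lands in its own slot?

Derangements satisfy D(n) = (n-1)(D(n-1) + D(n-2)), starting from D(0)=1, D(1)=0.
Building up: D(2)=1, D(3)=2, D(4)=9, D(5)=44, D(6)=265, D(7)=1854, D(8)=14833, D(9)=133496, D(10)=1334961, D(11)=14684570, D(12)=176214841.
Total arrangements: 12! = 479001600.
Probability = D(12)/12! = 16019531/43545600.

Final answer: D(12)/12! = 176214841/479001600 = 0.367879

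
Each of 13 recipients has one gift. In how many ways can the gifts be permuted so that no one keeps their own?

D(n) = (n-1)(D(n-1) + D(n-2)), D(0)=1, D(1)=0.
D(2) = 1 x (0 + 1) = 1
D(3) = 2 x (1 + 0) = 2
D(4) = 3 x (2 + 1) = 9
D(5) = 4 x (9 + 2) = 44
D(6) = 5 x (44 + 9) = 265
D(7) = 6 x (265 + 44) = 1854
D(8) = 7 x (1854 + 265) = 14833
D(9) = 8 x (14833 + 1854) = 133496
D(10) = 9 x (133496 + 14833) = 1334961
D(11) = 10 x (1334961 + 133496) = 14684570
D(12) = 11 x (14684570 + 1334961) = 176214841
D(13) = 12 x (D(12) + D(11)) = 12 x (176214841 + 14684570)

Final answer: D(13) = 2290792932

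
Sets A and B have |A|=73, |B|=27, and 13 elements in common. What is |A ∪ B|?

|A union B| = |A| + |B| - |A intersect B| = 73 + 27 - 13.

Final answer: 87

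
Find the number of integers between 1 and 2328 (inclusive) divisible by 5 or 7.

Multiples of 5: 465. Multiples of 7: 332. Of both (lcm=35): 66.
By inclusion-exclusion: 465 + 332 - 66.

Final answer: 731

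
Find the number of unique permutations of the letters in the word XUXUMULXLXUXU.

Letters (L:2, M:1, U:5, X:5). Total letters: 13.
Permutations = 13!/(5! x 5! x 2!).

Final answer: 216216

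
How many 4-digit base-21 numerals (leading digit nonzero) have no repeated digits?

The leading digit has 20 choices (anything but zero); the next has 20 (anything but the first), then 19, and so on, one fewer each time.
Total: 20 x 20 x 19 x 18.

Final answer: 136800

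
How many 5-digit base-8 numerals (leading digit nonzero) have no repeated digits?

First digit: 7 (nonzero). Second: 7 (not first). Third: 6, etc.
Total: 7 x 7 x 6 x 5 x 4.

Final answer: 5880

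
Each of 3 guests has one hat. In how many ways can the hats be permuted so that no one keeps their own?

Derangements satisfy D(n) = (n-1)(D(n-1) + D(n-2)), starting from D(0)=1, D(1)=0.
D(2) = 1 x (0 + 1) = 1
D(3) = 2 x (D(2) + D(1)) = 2 x (1 + 0)

Final answer: D(3) = 2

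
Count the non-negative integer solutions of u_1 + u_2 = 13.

Stars and bars with 13 stars and 1 bars:
C(13+2-1, 2-1) = C(14,1).

Final answer: C(14,1) = 14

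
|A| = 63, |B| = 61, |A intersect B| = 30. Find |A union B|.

|A union B| = |A| + |B| - |A intersect B| = 63 + 61 - 30.

Final answer: 94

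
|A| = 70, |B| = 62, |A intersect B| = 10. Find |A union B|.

|A union B| = |A| + |B| - |A intersect B| = 70 + 62 - 10.

Final answer: 122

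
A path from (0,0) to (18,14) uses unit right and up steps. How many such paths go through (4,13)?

Paths (0,0)->(4,13): C(17,13) = 2380.
Paths (4,13)->(18,14): C(15,1) = 15.
By multiplication principle: 2380 x 15.

Final answer: 35700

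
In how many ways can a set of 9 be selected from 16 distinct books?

C(16,9) = 16!/(9! x 7!).

Final answer: \binom{16}{9} = 11440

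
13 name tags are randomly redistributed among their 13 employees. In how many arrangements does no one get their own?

Use the recurrence D(n) = (n-1)(D(n-1) + D(n-2)) with D(0)=1, D(1)=0.
D(2) = 1 x (0 + 1) = 1
D(3) = 2 x (1 + 0) = 2
D(4) = 3 x (2 + 1) = 9
D(5) = 4 x (9 + 2) = 44
D(6) = 5 x (44 + 9) = 265
D(7) = 6 x (265 + 44) = 1854
D(8) = 7 x (1854 + 265) = 14833
D(9) = 8 x (14833 + 1854) = 133496
D(10) = 9 x (133496 + 14833) = 1334961
D(11) = 10 x (1334961 + 133496) = 14684570
D(12) = 11 x (14684570 + 1334961) = 176214841
D(13) = 12 x (D(12) + D(11)) = 12 x (176214841 + 14684570)

Final answer: D(13) = 2290792932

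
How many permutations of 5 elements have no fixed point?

Derangements satisfy D(n) = (n-1)(D(n-1) + D(n-2)), starting from D(0)=1, D(1)=0.
D(2) = 1 x (0 + 1) = 1
D(3) = 2 x (1 + 0) = 2
D(4) = 3 x (2 + 1) = 9
D(5) = 4 x (D(4) + D(3)) = 4 x (9 + 2)

Final answer: D(5) = 44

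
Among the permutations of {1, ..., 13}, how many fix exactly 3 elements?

Choose which 3 elements are fixed: C(13,3) = 286.
Derange the remaining 10 using D(j) = (j-1)(D(j-1) + D(j-2)), D(0)=1, D(1)=0: D(2)=1, D(3)=2, D(4)=9, D(5)=44, D(6)=265, D(7)=1854, D(8)=14833, D(9)=133496, D(10)=1334961.
Total: 286 x 1334961.

Final answer: C(13,3) D(10) = 381798846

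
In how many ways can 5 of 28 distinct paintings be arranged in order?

P(28,5) = 28!/(28-5)! = 28!/23!.

Final answer: P(28,5) = 11793600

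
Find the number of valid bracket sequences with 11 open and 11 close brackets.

This is counted by the nth Catalan number C_n. Here n = 11 (pairs).
C_n = C(2n,n) - C(2n,n+1), so C_{11} = C(22,11) - C(22,12) = 705432 - 646646.

Final answer: C_{11} = 58786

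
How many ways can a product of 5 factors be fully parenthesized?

The structures are counted by the Catalan number C_n. Here n = 5 - 1 = 4.
Using C_0 = 1 and C_(k+1) = C_k x 2(2k+1)/(k+2), build up term by term: C_1=1, C_2=2, C_3=5, C_4=14.

Final answer: C_{4} = 14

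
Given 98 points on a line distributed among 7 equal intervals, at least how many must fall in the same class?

By pigeonhole with 98 objects and 7 categories: ceiling(98/7).

Final answer: 14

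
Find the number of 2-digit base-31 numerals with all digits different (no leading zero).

The leading digit has 30 choices (anything but zero); the next has 30 (anything but the first), then 29, and so on, one fewer each time.
Total: 30 x 30.

Final answer: 900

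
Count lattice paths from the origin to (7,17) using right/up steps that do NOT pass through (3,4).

Total paths to (7,17): C(24,17) = 346104.
Paths through (3,4): C(7,4) x C(17,13) = 83300.
Avoiding (3,4): 346104 - 83300.

Final answer: 262804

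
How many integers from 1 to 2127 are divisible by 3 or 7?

Multiples of 3: 709. Multiples of 7: 303. Of both (lcm=21): 101.
By inclusion-exclusion: 709 + 303 - 101.

Final answer: 911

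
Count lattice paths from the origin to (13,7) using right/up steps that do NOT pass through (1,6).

Total paths to (13,7): C(20,7) = 77520.
Paths through (1,6): C(7,6) x C(13,1) = 91.
Avoiding (1,6): 77520 - 91.

Final answer: 77429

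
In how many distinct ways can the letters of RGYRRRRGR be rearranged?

Letters (G:2, R:6, Y:1). Total letters: 9.
Permutations = 9!/(6! x 2!).

Final answer: 252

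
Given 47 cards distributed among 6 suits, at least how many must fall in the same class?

By pigeonhole with 47 objects and 6 categories: ceiling(47/6).

Final answer: 8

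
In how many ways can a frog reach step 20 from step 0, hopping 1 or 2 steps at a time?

Condition on the final move: it is a 1-step (f(n-1) ways to get there) or a 2-step (f(n-2) ways), so f(n) = f(n-1) + f(n-2), with f(1)=1, f(2)=2.
Computing successive values: f(1)=1, f(2)=2, f(3)=3, f(4)=5, f(5)=8, f(6)=13, f(7)=21, f(8)=34, f(9)=55, f(10)=89, f(11)=144, f(12)=233, f(13)=377, f(14)=610, f(15)=987, f(16)=1597, f(17)=2584, f(18)=4181, f(19)=6765, f(20)=10946.

Final answer: 10946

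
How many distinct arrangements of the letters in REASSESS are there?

Letters (A:1, E:2, R:1, S:4). Total letters: 8.
Permutations = 8!/(4! x 2!).

Final answer: 840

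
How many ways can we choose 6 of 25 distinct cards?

C(25,6) = 25!/(6! x 19!).

Final answer: \binom{25}{6} = 177100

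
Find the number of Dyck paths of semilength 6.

Total monotonic paths to (6,6): C(12,6) = 924.
Paths that cross above y=x (reflection bijection): C(12,7) = 792.
Valid Dyck paths: 924 - 792.
(This is the Catalan number C_{6}.)

Final answer: C_{6} = 132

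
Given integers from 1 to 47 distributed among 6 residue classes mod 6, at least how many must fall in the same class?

By pigeonhole with 47 objects and 6 categories: ceiling(47/6).

Final answer: 8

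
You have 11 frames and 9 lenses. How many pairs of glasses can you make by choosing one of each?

By the multiplication principle: 11 x 9.

Final answer: 99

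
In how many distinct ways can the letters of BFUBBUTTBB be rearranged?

Letters (B:5, F:1, T:2, U:2). Total letters: 10.
Permutations = 10!/(5! x 2! x 2!).

Final answer: 7560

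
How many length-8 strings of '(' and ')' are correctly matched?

The structures are counted by the Catalan number C_n. Here n = 4 (pairs).
Using C_0 = 1 and C_(k+1) = C_k x 2(2k+1)/(k+2), build up term by term: C_1=1, C_2=2, C_3=5, C_4=14.

Final answer: C_{4} = 14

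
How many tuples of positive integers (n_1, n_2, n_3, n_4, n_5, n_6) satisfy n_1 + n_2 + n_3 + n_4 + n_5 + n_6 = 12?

Substitute n'_i = n_i - 1 (so n'_i >= 0). Then sum n'_i = 12 - 6 = 6.
Stars and bars: C(6+6-1, 6-1) = C(11,5).

Final answer: C(11,5) = 462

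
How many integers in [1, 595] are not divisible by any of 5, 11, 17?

|div by 5|=119, |div by 11|=54, |div by 17|=35.
|div by 5&11|=10, |div by 5&17|=7, |div by 11&17|=3, |div by all|=0.
By inclusion-exclusion, divisible by at least one: 119+54+35-10-7-3+0 = 188.
Not divisible by any: 595 - 188.

Final answer: 407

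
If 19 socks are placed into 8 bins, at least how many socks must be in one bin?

By the pigeonhole principle: ceiling(19/8).

Final answer: 3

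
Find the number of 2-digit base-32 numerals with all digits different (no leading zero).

The leading digit has 31 choices (anything but zero); the next has 31 (anything but the first), then 30, and so on, one fewer each time.
Total: 31 x 31.

Final answer: 961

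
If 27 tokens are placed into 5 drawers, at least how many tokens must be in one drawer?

By the pigeonhole principle: ceiling(27/5).

Final answer: 6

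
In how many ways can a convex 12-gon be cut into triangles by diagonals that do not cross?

This is counted by the nth Catalan number C_n. Here n = 12 - 2 = 10.
C_n = (2n)!/(n!(n+1)!), so C_{10} = 20!/(10! x 11!) = C(20,10)/11 = 184756/11.

Final answer: C_{10} = 16796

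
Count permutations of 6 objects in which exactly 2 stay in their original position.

Choose which 2 elements are fixed: C(6,2) = 15.
Derange the remaining 4 using D(j) = (j-1)(D(j-1) + D(j-2)), D(0)=1, D(1)=0: D(2)=1, D(3)=2, D(4)=9.
Total: 15 x 9.

Final answer: C(6,2) D(4) = 135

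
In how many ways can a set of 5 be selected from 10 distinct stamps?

C(10,5) = 10!/(5! x 5!).

Final answer: \binom{10}{5} = 252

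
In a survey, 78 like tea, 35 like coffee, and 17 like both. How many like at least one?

|A union B| = |A| + |B| - |A intersect B| = 78 + 35 - 17.

Final answer: 96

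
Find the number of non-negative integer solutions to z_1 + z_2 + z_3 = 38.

Stars and bars with 38 stars and 2 bars:
C(38+3-1, 3-1) = C(40,2).

Final answer: C(40,2) = 780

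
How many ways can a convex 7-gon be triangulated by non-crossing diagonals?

The structures are counted by the Catalan number C_n. Here n = 7 - 2 = 5.
C_n = (2n)!/(n!(n+1)!), so C_{5} = 10!/(5! x 6!) = C(10,5)/6 = 252/6.

Final answer: C_{5} = 42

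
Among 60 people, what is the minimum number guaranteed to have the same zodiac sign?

There are 12 possible values for zodiac sign. With 60 people and 12 categories, by pigeonhole: ceiling(60/12).

Final answer: 5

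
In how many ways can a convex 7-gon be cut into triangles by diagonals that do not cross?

This is counted by the nth Catalan number C_n. Here n = 7 - 2 = 5.
C_n = C(2n,n)/(n+1), so C_{5} = C(10,5)/6 = 252/6.

Final answer: C_{5} = 42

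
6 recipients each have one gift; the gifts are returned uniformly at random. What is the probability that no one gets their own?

Derangements satisfy D(n) = (n-1)(D(n-1) + D(n-2)), starting from D(0)=1, D(1)=0.
Building up: D(2)=1, D(3)=2, D(4)=9, D(5)=44, D(6)=265.
Total arrangements: 6! = 720.
Probability = D(6)/6! = 53/144.

Final answer: D(6)/6! = 265/720 = 0.368056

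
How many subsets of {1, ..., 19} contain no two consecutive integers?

Condition on whether n belongs to the subset: if not, any valid subset of {1, ..., n-1} works (a(n-1)); if so, n-1 is excluded and the rest is a valid subset of {1, ..., n-2} (a(n-2)). Hence a(n) = a(n-1) + a(n-2), a(1)=2, a(2)=3.
Iterating the recurrence: a(1)=2, a(2)=3, a(3)=5, a(4)=8, a(5)=13, a(6)=21, a(7)=34, a(8)=55, a(9)=89, a(10)=144, a(11)=233, a(12)=377, a(13)=610, a(14)=987, a(15)=1597, a(16)=2584, a(17)=4181, a(18)=6765, a(19)=10946.

Final answer: 10946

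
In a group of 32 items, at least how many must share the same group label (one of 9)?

There are 9 possible values for group label (one of 9). With 32 items and 9 categories, by pigeonhole: ceiling(32/9).

Final answer: 4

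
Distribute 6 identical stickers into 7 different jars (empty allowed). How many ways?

Stars and bars: C(n+k-1, k-1) = C(12,6).

Final answer: C(12,6) = 924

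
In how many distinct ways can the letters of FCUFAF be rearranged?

Letters (A:1, C:1, F:3, U:1). Total letters: 6.
Permutations = 6!/(3!).

Final answer: 120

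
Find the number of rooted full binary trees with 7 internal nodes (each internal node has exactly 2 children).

This is counted by the nth Catalan number C_n. Here n = 7.
C_n = (2n)!/(n!(n+1)!), so C_{7} = 14!/(7! x 8!) = C(14,7)/8 = 3432/8.

Final answer: C_{7} = 429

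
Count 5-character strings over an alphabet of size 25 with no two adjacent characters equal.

First character: 25 choices. Each subsequent: 24 choices (must differ from the previous one).
Total: 25 x 24^4.

Final answer: 25 x 24^{4} = 8294400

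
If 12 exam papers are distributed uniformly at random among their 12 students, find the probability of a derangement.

Use the recurrence D(n) = (n-1)(D(n-1) + D(n-2)) with D(0)=1, D(1)=0.
Building up: D(2)=1, D(3)=2, D(4)=9, D(5)=44, D(6)=265, D(7)=1854, D(8)=14833, D(9)=133496, D(10)=1334961, D(11)=14684570, D(12)=176214841.
Total arrangements: 12! = 479001600.
Probability = D(12)/12! = 16019531/43545600.

Final answer: D(12)/12! = 176214841/479001600 = 0.367879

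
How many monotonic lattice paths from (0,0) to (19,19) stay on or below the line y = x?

Total monotonic paths to (19,19): C(38,19) = 35345263800.
By the reflection principle, paths that go above the diagonal number C(38,20) = 33578000610.
Valid Dyck paths: 35345263800 - 33578000610.
(This is the Catalan number C_{19}.)

Final answer: C_{19} = 1767263190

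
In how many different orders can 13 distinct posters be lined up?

The number of ways to arrange 13 distinct objects is 13!.

Final answer: 13! = 6227020800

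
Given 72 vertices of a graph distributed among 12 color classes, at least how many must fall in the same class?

By pigeonhole with 72 objects and 12 categories: ceiling(72/12).

Final answer: 6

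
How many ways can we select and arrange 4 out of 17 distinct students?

P(17,4) = 17!/(17-4)! = 17!/13!.

Final answer: P(17,4) = 57120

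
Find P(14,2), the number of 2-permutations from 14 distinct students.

P(14,2) = 14!/(14-2)! = 14!/12!.

Final answer: P(14,2) = 182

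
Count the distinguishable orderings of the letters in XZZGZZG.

Letters (G:2, X:1, Z:4). Total letters: 7.
Permutations = 7!/(4! x 2!).

Final answer: 105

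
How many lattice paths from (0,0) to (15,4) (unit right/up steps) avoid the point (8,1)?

Total paths to (15,4): C(19,4) = 3876.
Paths through (8,1): C(9,1) x C(10,3) = 1080.
Avoiding (8,1): 3876 - 1080.

Final answer: 2796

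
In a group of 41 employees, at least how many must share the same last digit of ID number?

There are 10 possible values for last digit of ID number. With 41 employees and 10 categories, by pigeonhole: ceiling(41/10).

Final answer: 5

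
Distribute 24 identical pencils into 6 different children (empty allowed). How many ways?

Stars and bars: C(n+k-1, k-1) = C(29,5).

Final answer: C(29,5) = 118755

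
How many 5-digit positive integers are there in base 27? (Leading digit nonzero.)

In base 27, the leading digit has 26 choices (1..26); each of the remaining 4 digits has 27 choices.
Total: 26 x 27^4.

Final answer: 13817466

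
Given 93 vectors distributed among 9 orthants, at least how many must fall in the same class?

By pigeonhole with 93 objects and 9 categories: ceiling(93/9).

Final answer: 11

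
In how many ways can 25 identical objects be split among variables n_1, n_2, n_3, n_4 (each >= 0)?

Stars and bars with 25 stars and 3 bars:
C(25+4-1, 4-1) = C(28,3).

Final answer: C(28,3) = 3276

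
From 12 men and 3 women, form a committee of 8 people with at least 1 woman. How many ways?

Sum over valid woman counts:
C(3,1)C(12,7) = 2376
C(3,2)C(12,6) = 2772
C(3,3)C(12,5) = 792
Total: 2376 + 2772 + 792.

Final answer: 5940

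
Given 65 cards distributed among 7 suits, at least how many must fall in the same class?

By pigeonhole with 65 objects and 7 categories: ceiling(65/7).

Final answer: 10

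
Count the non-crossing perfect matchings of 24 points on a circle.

This is a standard Catalan-number count: the answer is C_n. Here n = 24/2 = 12.
C_n = C(2n,n)/(n+1), so C_{12} = C(24,12)/13 = 2704156/13.

Final answer: C_{12} = 208012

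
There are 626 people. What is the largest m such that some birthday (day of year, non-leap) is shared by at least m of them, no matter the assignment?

There are 365 possible values for birthday (day of year, non-leap). With 626 people and 365 categories, by pigeonhole: ceiling(626/365).

Final answer: 2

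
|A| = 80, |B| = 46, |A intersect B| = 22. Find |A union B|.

|A union B| = |A| + |B| - |A intersect B| = 80 + 46 - 22.

Final answer: 104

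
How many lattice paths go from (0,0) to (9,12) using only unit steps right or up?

Each path has 9 right steps and 12 up steps in some order (21 steps total).
Choose which 12 of the 21 steps are up: C(21,12).

Final answer: C(21,12) = 293930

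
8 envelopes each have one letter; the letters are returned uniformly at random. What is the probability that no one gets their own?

Derangements satisfy D(n) = (n-1)(D(n-1) + D(n-2)), starting from D(0)=1, D(1)=0.
Building up: D(2)=1, D(3)=2, D(4)=9, D(5)=44, D(6)=265, D(7)=1854, D(8)=14833.
Total arrangements: 8! = 40320.
Probability = D(8)/8! = 2119/5760.

Final answer: D(8)/8! = 14833/40320 = 0.367882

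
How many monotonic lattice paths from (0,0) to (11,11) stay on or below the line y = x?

Total monotonic paths to (11,11): C(22,11) = 705432.
By the reflection principle, paths that go above the diagonal number C(22,12) = 646646.
Valid Dyck paths: 705432 - 646646.
(This is the Catalan number C_{11}.)

Final answer: C_{11} = 58786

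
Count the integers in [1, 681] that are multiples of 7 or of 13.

Multiples of 7: 97. Multiples of 13: 52. Of both (lcm=91): 7.
By inclusion-exclusion: 97 + 52 - 7.

Final answer: 142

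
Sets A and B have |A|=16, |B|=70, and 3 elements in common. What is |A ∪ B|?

|A union B| = |A| + |B| - |A intersect B| = 16 + 70 - 3.

Final answer: 83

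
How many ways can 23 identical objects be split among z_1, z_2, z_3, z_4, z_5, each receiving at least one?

Substitute z'_i = z_i - 1 (so z'_i >= 0). Then sum z'_i = 23 - 5 = 18.
Stars and bars: C(18+5-1, 5-1) = C(22,4).

Final answer: C(22,4) = 7315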